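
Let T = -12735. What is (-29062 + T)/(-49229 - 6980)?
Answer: 41797/56209 ≈ 0.74360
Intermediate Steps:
(-29062 + T)/(-49229 - 6980) = (-29062 - 12735)/(-49229 - 6980) = -41797/(-56209) = -41797*(-1/56209) = 41797/56209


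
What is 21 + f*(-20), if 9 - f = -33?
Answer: -819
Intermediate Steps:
f = 42 (f = 9 - 1*(-33) = 9 + 33 = 42)
21 + f*(-20) = 21 + 42*(-20) = 21 - 840 = -819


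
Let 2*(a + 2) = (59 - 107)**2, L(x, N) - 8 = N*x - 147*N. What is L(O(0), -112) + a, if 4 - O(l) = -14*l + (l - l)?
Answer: 17174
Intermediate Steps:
O(l) = 4 + 14*l (O(l) = 4 - (-14*l + (l - l)) = 4 - (-14*l + 0) = 4 - (-14)*l = 4 + 14*l)
L(x, N) = 8 - 147*N + N*x (L(x, N) = 8 + (N*x - 147*N) = 8 + (-147*N + N*x) = 8 - 147*N + N*x)
a = 1150 (a = -2 + (59 - 107)**2/2 = -2 + (1/2)*(-48)**2 = -2 + (1/2)*2304 = -2 + 1152 = 1150)
L(O(0), -112) + a = (8 - 147*(-112) - 112*(4 + 14*0)) + 1150 = (8 + 16464 - 112*(4 + 0)) + 1150 = (8 + 16464 - 112*4) + 1150 = (8 + 16464 - 448) + 1150 = 16024 + 1150 = 17174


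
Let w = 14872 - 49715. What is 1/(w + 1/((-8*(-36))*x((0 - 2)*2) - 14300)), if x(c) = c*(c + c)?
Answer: -5084/177141813 ≈ -2.8700e-5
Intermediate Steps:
w = -34843
x(c) = 2*c**2 (x(c) = c*(2*c) = 2*c**2)
1/(w + 1/((-8*(-36))*x((0 - 2)*2) - 14300)) = 1/(-34843 + 1/((-8*(-36))*(2*((0 - 2)*2)**2) - 14300)) = 1/(-34843 + 1/(288*(2*(-2*2)**2) - 14300)) = 1/(-34843 + 1/(288*(2*(-4)**2) - 14300)) = 1/(-34843 + 1/(288*(2*16) - 14300)) = 1/(-34843 + 1/(288*32 - 14300)) = 1/(-34843 + 1/(9216 - 14300)) = 1/(-34843 + 1/(-5084)) = 1/(-34843 - 1/5084) = 1/(-177141813/5084) = -5084/177141813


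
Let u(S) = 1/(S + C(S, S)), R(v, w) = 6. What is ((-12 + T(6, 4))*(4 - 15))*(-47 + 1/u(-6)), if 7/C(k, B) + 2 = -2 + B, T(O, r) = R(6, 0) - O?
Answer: -35442/5 ≈ -7088.4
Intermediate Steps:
T(O, r) = 6 - O
C(k, B) = 7/(-4 + B) (C(k, B) = 7/(-2 + (-2 + B)) = 7/(-4 + B))
u(S) = 1/(S + 7/(-4 + S))
((-12 + T(6, 4))*(4 - 15))*(-47 + 1/u(-6)) = ((-12 + (6 - 1*6))*(4 - 15))*(-47 + 1/((-4 - 6)/(7 - 6*(-4 - 6)))) = ((-12 + (6 - 6))*(-11))*(-47 + 1/(-10/(7 - 6*(-10)))) = ((-12 + 0)*(-11))*(-47 + 1/(-10/(7 + 60))) = (-12*(-11))*(-47 + 1/(-10/67)) = 132*(-47 + 1/((1/67)*(-10))) = 132*(-47 + 1/(-10/67)) = 132*(-47 - 67/10) = 132*(-537/10) = -35442/5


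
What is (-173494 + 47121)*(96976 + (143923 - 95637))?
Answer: -18357194726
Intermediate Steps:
(-173494 + 47121)*(96976 + (143923 - 95637)) = -126373*(96976 + 48286) = -126373*145262 = -18357194726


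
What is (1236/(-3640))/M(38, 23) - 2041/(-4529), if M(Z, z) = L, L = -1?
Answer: 465253/588770 ≈ 0.79021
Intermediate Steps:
M(Z, z) = -1
(1236/(-3640))/M(38, 23) - 2041/(-4529) = (1236/(-3640))/(-1) - 2041/(-4529) = (1236*(-1/3640))*(-1) - 2041*(-1/4529) = -309/910*(-1) + 2041/4529 = 309/910 + 2041/4529 = 465253/588770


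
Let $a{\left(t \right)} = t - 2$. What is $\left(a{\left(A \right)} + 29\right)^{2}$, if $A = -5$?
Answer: $484$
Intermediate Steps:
$a{\left(t \right)} = -2 + t$
$\left(a{\left(A \right)} + 29\right)^{2} = \left(\left(-2 - 5\right) + 29\right)^{2} = \left(-7 + 29\right)^{2} = 22^{2} = 484$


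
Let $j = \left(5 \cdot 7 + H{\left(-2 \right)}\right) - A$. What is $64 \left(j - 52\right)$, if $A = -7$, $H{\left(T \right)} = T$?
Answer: $-768$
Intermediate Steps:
$j = 40$ ($j = \left(5 \cdot 7 - 2\right) - -7 = \left(35 - 2\right) + 7 = 33 + 7 = 40$)
$64 \left(j - 52\right) = 64 \left(40 - 52\right) = 64 \left(-12\right) = -768$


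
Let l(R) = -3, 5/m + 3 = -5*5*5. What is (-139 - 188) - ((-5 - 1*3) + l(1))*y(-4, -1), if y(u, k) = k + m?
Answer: -43319/128 ≈ -338.43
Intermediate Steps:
m = -5/128 (m = 5/(-3 - 5*5*5) = 5/(-3 - 25*5) = 5/(-3 - 125) = 5/(-128) = 5*(-1/128) = -5/128 ≈ -0.039063)
y(u, k) = -5/128 + k (y(u, k) = k - 5/128 = -5/128 + k)
(-139 - 188) - ((-5 - 1*3) + l(1))*y(-4, -1) = (-139 - 188) - ((-5 - 1*3) - 3)*(-5/128 - 1) = -327 - ((-5 - 3) - 3)*(-133)/128 = -327 - (-8 - 3)*(-133)/128 = -327 - (-11)*(-133)/128 = -327 - 1*1463/128 = -327 - 1463/128 = -43319/128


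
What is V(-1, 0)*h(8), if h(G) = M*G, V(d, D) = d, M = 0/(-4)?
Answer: 0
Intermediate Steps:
M = 0 (M = 0*(-¼) = 0)
h(G) = 0 (h(G) = 0*G = 0)
V(-1, 0)*h(8) = -1*0 = 0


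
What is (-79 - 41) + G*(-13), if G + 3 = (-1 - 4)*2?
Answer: 49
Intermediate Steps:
G = -13 (G = -3 + (-1 - 4)*2 = -3 - 5*2 = -3 - 10 = -13)
(-79 - 41) + G*(-13) = (-79 - 41) - 13*(-13) = -120 + 169 = 49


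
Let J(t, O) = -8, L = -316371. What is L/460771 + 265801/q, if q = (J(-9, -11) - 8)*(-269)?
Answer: 121111731787/1983158384 ≈ 61.070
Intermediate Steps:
q = 4304 (q = (-8 - 8)*(-269) = -16*(-269) = 4304)
L/460771 + 265801/q = -316371/460771 + 265801/4304 = 121111731787/1983158384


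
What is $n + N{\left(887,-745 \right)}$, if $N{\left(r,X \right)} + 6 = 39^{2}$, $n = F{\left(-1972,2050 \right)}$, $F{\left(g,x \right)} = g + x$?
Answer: $1593$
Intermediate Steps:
$n = 78$ ($n = -1972 + 2050 = 78$)
$N{\left(r,X \right)} = 1515$ ($N{\left(r,X \right)} = -6 + 39^{2} = -6 + 1521 = 1515$)
$n + N{\left(887,-745 \right)} = 78 + 1515 = 1593$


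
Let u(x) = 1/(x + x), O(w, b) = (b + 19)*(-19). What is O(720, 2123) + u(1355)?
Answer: -110291579/2710 ≈ -40698.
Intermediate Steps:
O(w, b) = -361 - 19*b (O(w, b) = (19 + b)*(-19) = -361 - 19*b)
u(x) = 1/(2*x)
O(720, 2123) + u(1355) = (-361 - 19*2123) + (½)/1355 = (-361 - 40337) + (½)*(1/1355) = -40698 + 1/2710 = -110291579/2710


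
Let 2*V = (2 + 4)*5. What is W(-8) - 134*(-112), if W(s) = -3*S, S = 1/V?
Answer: 75039/5 ≈ 15008.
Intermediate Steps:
V = 15 (V = ((2 + 4)*5)/2 = (6*5)/2 = (1/2)*30 = 15)
S = 1/15 ≈ 0.066667
W(s) = -1/5 (W(s) = -3*1/15 = -1/5)
W(-8) - 134*(-112) = -1/5 - 134*(-112) = -1/5 + 15008 = 75039/5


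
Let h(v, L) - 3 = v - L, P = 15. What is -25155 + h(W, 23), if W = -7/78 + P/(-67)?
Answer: -131566189/5226 ≈ -25175.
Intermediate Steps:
W = -1639/5226 (W = -7/78 + 15/(-67) = -7*1/78 + 15*(-1/67) = -7/78 - 15/67 = -1639/5226 ≈ -0.31362)
h(v, L) = 3 + v - L (h(v, L) = 3 + (v - L) = 3 + v - L)
-25155 + h(W, 23) = -25155 + (3 - 1639/5226 - 1*23) = -25155 + (3 - 1639/5226 - 23) = -25155 - 106159/5226 = -131566189/5226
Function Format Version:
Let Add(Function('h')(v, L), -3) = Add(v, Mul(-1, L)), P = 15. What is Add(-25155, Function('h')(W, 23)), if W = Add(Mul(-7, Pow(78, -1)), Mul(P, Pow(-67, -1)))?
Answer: Rational(-131566189, 5226) ≈ -25175.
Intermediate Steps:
W = Rational(-1639, 5226) (W = Add(Mul(-7, Pow(78, -1)), Mul(15, Pow(-67, -1))) = Add(Mul(-7, Rational(1, 78)), Mul(15, Rational(-1, 67))) = Add(Rational(-7, 78), Rational(-15, 67)) = Rational(-1639, 5226) ≈ -0.31362)
Function('h')(v, L) = Add(3, v, Mul(-1, L)) (Function('h')(v, L) = Add(3, Add(v, Mul(-1, L))) = Add(3, v, Mul(-1, L)))
Add(-25155, Function('h')(W, 23)) = Add(-25155, Add(3, Rational(-1639, 5226), Mul(-1, 23))) = Add(-25155, Add(3, Rational(-1639, 5226), -23)) = Add(-25155, Rational(-106159, 5226)) = Rational(-131566189, 5226)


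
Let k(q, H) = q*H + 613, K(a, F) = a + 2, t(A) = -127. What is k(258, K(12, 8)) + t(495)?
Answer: 4098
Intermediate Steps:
K(a, F) = 2 + a
k(q, H) = 613 + H*q (k(q, H) = H*q + 613 = 613 + H*q)
k(258, K(12, 8)) + t(495) = (613 + (2 + 12)*258) - 127 = (613 + 14*258) - 127 = (613 + 3612) - 127 = 4225 - 127 = 4098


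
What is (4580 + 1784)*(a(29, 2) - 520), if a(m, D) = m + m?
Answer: -2940168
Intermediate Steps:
a(m, D) = 2*m
(4580 + 1784)*(a(29, 2) - 520) = (4580 + 1784)*(2*29 - 520) = 6364*(58 - 520) = 6364*(-462) = -2940168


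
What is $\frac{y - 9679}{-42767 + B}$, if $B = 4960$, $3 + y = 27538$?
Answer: $- \frac{17856}{37807} \approx -0.47229$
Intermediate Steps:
$y = 27535$ ($y = -3 + 27538 = 27535$)
$\frac{y - 9679}{-42767 + B} = \frac{27535 - 9679}{-42767 + 4960} = \frac{17856}{-37807} = 17856 \left(- \frac{1}{37807}\right) = - \frac{17856}{37807}$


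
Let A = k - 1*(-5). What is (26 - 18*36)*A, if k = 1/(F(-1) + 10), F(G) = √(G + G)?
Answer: 622*(-5*√2 + 51*I)/(√2 - 10*I) ≈ -3171.0 + 8.6239*I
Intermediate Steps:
F(G) = √2*√G (F(G) = √(2*G) = √2*√G)
k = 1/(10 + I*√2) (k = 1/(√2*√(-1) + 10) = 1/(√2*I + 10) = 1/(I*√2 + 10) = 1/(10 + I*√2) ≈ 0.098039 - 0.013865*I)
A = 260/51 - I*√2/102 (A = (5/51 - I*√2/102) - 1*(-5) = (5/51 - I*√2/102) + 5 = 260/51 - I*√2/102 ≈ 5.098 - 0.013865*I)
(26 - 18*36)*A = (26 - 18*36)*(260/51 - I*√2/102) = (26 - 648)*(260/51 - I*√2/102) = -622*(260/51 - I*√2/102) = -161720/51 + 311*I*√2/51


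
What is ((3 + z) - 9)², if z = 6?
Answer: 0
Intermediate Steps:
((3 + z) - 9)² = ((3 + 6) - 9)² = (9 - 9)² = 0² = 0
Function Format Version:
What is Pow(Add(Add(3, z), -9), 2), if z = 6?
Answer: 0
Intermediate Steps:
Pow(Add(Add(3, z), -9), 2) = Pow(Add(Add(3, 6), -9), 2) = Pow(Add(9, -9), 2) = Pow(0, 2) = 0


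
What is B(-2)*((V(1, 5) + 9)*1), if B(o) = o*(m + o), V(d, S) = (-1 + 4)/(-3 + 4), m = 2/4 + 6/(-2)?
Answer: 108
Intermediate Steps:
m = -5/2 (m = 2*(1/4) + 6*(-1/2) = 1/2 - 3 = -5/2 ≈ -2.5000)
V(d, S) = 3 (V(d, S) = 3/1 = 3*1 = 3)
B(o) = o*(-5/2 + o)
B(-2)*((V(1, 5) + 9)*1) = ((1/2)*(-2)*(-5 + 2*(-2)))*((3 + 9)*1) = ((1/2)*(-2)*(-5 - 4))*(12*1) = ((1/2)*(-2)*(-9))*12 = 9*12 = 108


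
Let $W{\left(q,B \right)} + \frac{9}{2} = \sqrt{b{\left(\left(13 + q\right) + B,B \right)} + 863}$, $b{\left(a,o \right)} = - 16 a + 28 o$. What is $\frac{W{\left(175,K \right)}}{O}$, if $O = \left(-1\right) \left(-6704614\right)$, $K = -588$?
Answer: $- \frac{9}{13409228} + \frac{i \sqrt{9201}}{6704614} \approx -6.7118 \cdot 10^{-7} + 1.4307 \cdot 10^{-5} i$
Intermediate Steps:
$W{\left(q,B \right)} = - \frac{9}{2} + \sqrt{655 - 16 q + 12 B}$ ($W{\left(q,B \right)} = - \frac{9}{2} + \sqrt{\left(- 16 \left(\left(13 + q\right) + B\right) + 28 B\right) + 863} = - \frac{9}{2} + \sqrt{\left(- 16 \left(13 + B + q\right) + 28 B\right) + 863} = - \frac{9}{2} + \sqrt{\left(\left(-208 - 16 B - 16 q\right) + 28 B\right) + 863} = - \frac{9}{2} + \sqrt{\left(-208 - 16 q + 12 B\right) + 863} = - \frac{9}{2} + \sqrt{655 - 16 q + 12 B}$)
$O = 6704614$
$\frac{W{\left(175,K \right)}}{O} = \frac{- \frac{9}{2} + \sqrt{655 - 2800 + 12 \left(-588\right)}}{6704614} = \left(- \frac{9}{2} + \sqrt{655 - 2800 - 7056}\right) \frac{1}{6704614} = \left(- \frac{9}{2} + \sqrt{-9201}\right) \frac{1}{6704614} = \left(- \frac{9}{2} + i \sqrt{9201}\right) \frac{1}{6704614} = - \frac{9}{13409228} + \frac{i \sqrt{9201}}{6704614}$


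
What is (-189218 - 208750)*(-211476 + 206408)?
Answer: 2016901824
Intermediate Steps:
(-189218 - 208750)*(-211476 + 206408) = -397968*(-5068) = 2016901824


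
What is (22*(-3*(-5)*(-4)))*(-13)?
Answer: 17160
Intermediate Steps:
(22*(-3*(-5)*(-4)))*(-13) = (22*(15*(-4)))*(-13) = (22*(-60))*(-13) = -1320*(-13) = 17160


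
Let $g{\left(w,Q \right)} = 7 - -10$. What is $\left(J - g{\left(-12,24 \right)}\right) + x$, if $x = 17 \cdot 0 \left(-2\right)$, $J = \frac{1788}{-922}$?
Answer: $- \frac{8731}{461} \approx -18.939$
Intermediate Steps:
$g{\left(w,Q \right)} = 17$ ($g{\left(w,Q \right)} = 7 + 10 = 17$)
$J = - \frac{894}{461}$ ($J = 1788 \left(- \frac{1}{922}\right) = - \frac{894}{461} \approx -1.9393$)
$x = 0$ ($x = 0 \left(-2\right) = 0$)
$\left(J - g{\left(-12,24 \right)}\right) + x = \left(- \frac{894}{461} - 17\right) + 0 = - \frac{8731}{461} + 0 = - \frac{8731}{461}$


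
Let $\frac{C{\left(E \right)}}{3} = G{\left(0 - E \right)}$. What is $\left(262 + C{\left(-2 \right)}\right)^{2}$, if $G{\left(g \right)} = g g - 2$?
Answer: $71824$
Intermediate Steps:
$G{\left(g \right)} = -2 + g^{2}$ ($G{\left(g \right)} = g^{2} - 2 = -2 + g^{2}$)
$C{\left(E \right)} = -6 + 3 E^{2}$ ($C{\left(E \right)} = 3 \left(-2 + \left(0 - E\right)^{2}\right) = 3 \left(-2 + \left(- E\right)^{2}\right) = 3 \left(-2 + E^{2}\right) = -6 + 3 E^{2}$)
$\left(262 + C{\left(-2 \right)}\right)^{2} = \left(262 - \left(6 - 3 \left(-2\right)^{2}\right)\right)^{2} = \left(262 + \left(-6 + 3 \cdot 4\right)\right)^{2} = \left(262 + \left(-6 + 12\right)\right)^{2} = \left(262 + 6\right)^{2} = 268^{2} = 71824$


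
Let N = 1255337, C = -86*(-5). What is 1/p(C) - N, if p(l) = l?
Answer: -539794909/430 ≈ -1.2553e+6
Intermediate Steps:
C = 430
1/p(C) - N = 1/430 - 1*1255337 = 1/430 - 1255337 = -539794909/430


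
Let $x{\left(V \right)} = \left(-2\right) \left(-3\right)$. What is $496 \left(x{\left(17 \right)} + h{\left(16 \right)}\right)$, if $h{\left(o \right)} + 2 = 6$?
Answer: $4960$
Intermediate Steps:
$x{\left(V \right)} = 6$
$h{\left(o \right)} = 4$ ($h{\left(o \right)} = -2 + 6 = 4$)
$496 \left(x{\left(17 \right)} + h{\left(16 \right)}\right) = 496 \left(6 + 4\right) = 496 \cdot 10 = 4960$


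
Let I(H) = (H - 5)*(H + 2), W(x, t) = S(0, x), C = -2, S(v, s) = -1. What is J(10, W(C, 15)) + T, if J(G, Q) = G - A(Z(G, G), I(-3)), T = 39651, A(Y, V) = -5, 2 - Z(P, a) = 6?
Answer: 39666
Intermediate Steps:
Z(P, a) = -4 (Z(P, a) = 2 - 1*6 = 2 - 6 = -4)
W(x, t) = -1
I(H) = (-5 + H)*(2 + H)
J(G, Q) = 5 + G (J(G, Q) = G - 1*(-5) = G + 5 = 5 + G)
J(10, W(C, 15)) + T = (5 + 10) + 39651 = 15 + 39651 = 39666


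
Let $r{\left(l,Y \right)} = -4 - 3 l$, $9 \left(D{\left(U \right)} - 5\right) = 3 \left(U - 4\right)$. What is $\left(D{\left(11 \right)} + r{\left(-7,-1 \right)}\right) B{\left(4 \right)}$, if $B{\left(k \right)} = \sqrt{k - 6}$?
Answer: $\frac{73 i \sqrt{2}}{3} \approx 34.413 i$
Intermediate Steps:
$D{\left(U \right)} = \frac{11}{3} + \frac{U}{3}$ ($D{\left(U \right)} = 5 + \frac{3 \left(U - 4\right)}{9} = 5 + \frac{3 \left(-4 + U\right)}{9} = 5 + \frac{-12 + 3 U}{9} = 5 + \left(- \frac{4}{3} + \frac{U}{3}\right) = \frac{11}{3} + \frac{U}{3}$)
$B{\left(k \right)} = \sqrt{-6 + k}$
$\left(D{\left(11 \right)} + r{\left(-7,-1 \right)}\right) B{\left(4 \right)} = \left(\left(\frac{11}{3} + \frac{1}{3} \cdot 11\right) - -17\right) \sqrt{-6 + 4} = \left(\left(\frac{11}{3} + \frac{11}{3}\right) + \left(-4 + 21\right)\right) \sqrt{-2} = \left(\frac{22}{3} + 17\right) i \sqrt{2} = \frac{73 i \sqrt{2}}{3}$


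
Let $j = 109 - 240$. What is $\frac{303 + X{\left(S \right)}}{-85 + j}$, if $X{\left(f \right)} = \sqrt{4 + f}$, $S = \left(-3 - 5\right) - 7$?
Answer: $- \frac{101}{72} - \frac{i \sqrt{11}}{216} \approx -1.4028 - 0.015355 i$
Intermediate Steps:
$S = -15$ ($S = -8 - 7 = -15$)
$j = -131$
$\frac{303 + X{\left(S \right)}}{-85 + j} = \frac{303 + \sqrt{4 - 15}}{-85 - 131} = \frac{303 + \sqrt{-11}}{-216} = \left(303 + i \sqrt{11}\right) \left(- \frac{1}{216}\right) = - \frac{101}{72} - \frac{i \sqrt{11}}{216}$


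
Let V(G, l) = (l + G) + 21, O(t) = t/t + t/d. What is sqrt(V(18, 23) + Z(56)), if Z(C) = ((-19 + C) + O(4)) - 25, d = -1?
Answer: sqrt(71) ≈ 8.4261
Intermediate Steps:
O(t) = 1 - t (O(t) = t/t + t/(-1) = 1 + t*(-1) = 1 - t)
V(G, l) = 21 + G + l (V(G, l) = (G + l) + 21 = 21 + G + l)
Z(C) = -47 + C (Z(C) = ((-19 + C) + (1 - 1*4)) - 25 = ((-19 + C) + (1 - 4)) - 25 = ((-19 + C) - 3) - 25 = (-22 + C) - 25 = -47 + C)
sqrt(V(18, 23) + Z(56)) = sqrt((21 + 18 + 23) + (-47 + 56)) = sqrt(62 + 9) = sqrt(71)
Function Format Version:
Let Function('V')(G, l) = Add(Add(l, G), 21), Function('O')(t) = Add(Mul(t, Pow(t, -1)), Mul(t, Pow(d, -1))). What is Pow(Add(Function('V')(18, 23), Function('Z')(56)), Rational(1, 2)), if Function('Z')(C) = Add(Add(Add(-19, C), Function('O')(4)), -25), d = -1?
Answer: Pow(71, Rational(1, 2)) ≈ 8.4261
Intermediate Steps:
Function('O')(t) = Add(1, Mul(-1, t)) (Function('O')(t) = Add(Mul(t, Pow(t, -1)), Mul(t, Pow(-1, -1))) = Add(1, Mul(t, -1)) = Add(1, Mul(-1, t)))
Function('V')(G, l) = Add(21, G, l) (Function('V')(G, l) = Add(Add(G, l), 21) = Add(21, G, l))
Function('Z')(C) = Add(-47, C) (Function('Z')(C) = Add(Add(Add(-19, C), Add(1, Mul(-1, 4))), -25) = Add(Add(Add(-19, C), Add(1, -4)), -25) = Add(Add(Add(-19, C), -3), -25) = Add(Add(-22, C), -25) = Add(-47, C))
Pow(Add(Function('V')(18, 23), Function('Z')(56)), Rational(1, 2)) = Pow(Add(Add(21, 18, 23), Add(-47, 56)), Rational(1, 2)) = Pow(Add(62, 9), Rational(1, 2)) = Pow(71, Rational(1, 2))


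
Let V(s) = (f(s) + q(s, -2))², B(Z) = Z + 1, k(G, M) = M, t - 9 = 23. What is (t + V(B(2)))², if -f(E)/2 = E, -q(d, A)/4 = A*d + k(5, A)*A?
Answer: 1296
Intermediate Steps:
t = 32 (t = 9 + 23 = 32)
q(d, A) = -4*A² - 4*A*d (q(d, A) = -4*(A*d + A*A) = -4*(A*d + A²) = -4*(A² + A*d) = -4*A² - 4*A*d)
f(E) = -2*E
B(Z) = 1 + Z
V(s) = (-16 + 6*s)² (V(s) = (-2*s - 4*(-2)*(-2 + s))² = (-2*s + (-16 + 8*s))² = (-16 + 6*s)²)
(t + V(B(2)))² = (32 + 4*(-8 + 3*(1 + 2))²)² = (32 + 4*(-8 + 3*3)²)² = (32 + 4*(-8 + 9)²)² = (32 + 4*1²)² = (32 + 4*1)² = (32 + 4)² = 36² = 1296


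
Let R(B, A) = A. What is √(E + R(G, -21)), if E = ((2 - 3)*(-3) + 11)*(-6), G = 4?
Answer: I*√105 ≈ 10.247*I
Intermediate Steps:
E = -84 (E = (-1*(-3) + 11)*(-6) = (3 + 11)*(-6) = 14*(-6) = -84)
√(E + R(G, -21)) = √(-84 - 21) = √(-105) = I*√105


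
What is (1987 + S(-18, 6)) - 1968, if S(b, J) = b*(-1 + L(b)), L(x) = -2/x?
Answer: 35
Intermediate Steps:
S(b, J) = b*(-1 - 2/b)
(1987 + S(-18, 6)) - 1968 = (1987 + (-2 - 1*(-18))) - 1968 = (1987 + (-2 + 18)) - 1968 = (1987 + 16) - 1968 = 2003 - 1968 = 35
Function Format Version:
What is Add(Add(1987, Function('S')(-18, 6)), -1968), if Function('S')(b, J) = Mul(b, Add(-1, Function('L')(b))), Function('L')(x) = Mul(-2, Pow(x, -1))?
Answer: 35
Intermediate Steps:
Function('S')(b, J) = Mul(b, Add(-1, Mul(-2, Pow(b, -1))))
Add(Add(1987, Function('S')(-18, 6)), -1968) = Add(Add(1987, Add(-2, Mul(-1, -18))), -1968) = Add(Add(1987, Add(-2, 18)), -1968) = Add(Add(1987, 16), -1968) = Add(2003, -1968) = 35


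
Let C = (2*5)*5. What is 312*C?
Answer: 15600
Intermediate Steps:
C = 50 (C = 10*5 = 50)
312*C = 312*50 = 15600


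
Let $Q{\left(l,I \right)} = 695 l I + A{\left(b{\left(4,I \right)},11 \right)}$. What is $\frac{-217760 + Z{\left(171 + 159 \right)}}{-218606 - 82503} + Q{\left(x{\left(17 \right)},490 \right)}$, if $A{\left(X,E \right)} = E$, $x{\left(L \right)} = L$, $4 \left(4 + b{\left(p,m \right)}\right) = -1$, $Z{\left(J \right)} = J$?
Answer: $\frac{1743228918779}{301109} \approx 5.7894 \cdot 10^{6}$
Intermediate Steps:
$b{\left(p,m \right)} = - \frac{17}{4}$ ($b{\left(p,m \right)} = -4 + \frac{1}{4} \left(-1\right) = -4 - \frac{1}{4} = - \frac{17}{4}$)
$Q{\left(l,I \right)} = 11 + 695 I l$ ($Q{\left(l,I \right)} = 695 l I + 11 = 695 I l + 11 = 11 + 695 I l$)
$\frac{-217760 + Z{\left(171 + 159 \right)}}{-218606 - 82503} + Q{\left(x{\left(17 \right)},490 \right)} = \frac{-217760 + \left(171 + 159\right)}{-218606 - 82503} + \left(11 + 695 \cdot 490 \cdot 17\right) = \frac{-217760 + 330}{-301109} + \left(11 + 5789350\right) = \left(-217430\right) \left(- \frac{1}{301109}\right) + 5789361 = \frac{217430}{301109} + 5789361 = \frac{1743228918779}{301109}$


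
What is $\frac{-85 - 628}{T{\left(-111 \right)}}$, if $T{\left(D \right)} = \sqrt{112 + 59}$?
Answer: $- \frac{713 \sqrt{19}}{57} \approx -54.524$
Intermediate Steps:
$T{\left(D \right)} = 3 \sqrt{19}$ ($T{\left(D \right)} = \sqrt{171} = 3 \sqrt{19}$)
$\frac{-85 - 628}{T{\left(-111 \right)}} = \frac{-85 - 628}{3 \sqrt{19}} = \left(-85 - 628\right) \frac{\sqrt{19}}{57} = - 713 \frac{\sqrt{19}}{57} = - \frac{713 \sqrt{19}}{57}$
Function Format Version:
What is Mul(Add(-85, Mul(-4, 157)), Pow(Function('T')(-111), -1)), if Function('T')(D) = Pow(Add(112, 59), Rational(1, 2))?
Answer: Mul(Rational(-713, 57), Pow(19, Rational(1, 2))) ≈ -54.524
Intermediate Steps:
Function('T')(D) = Mul(3, Pow(19, Rational(1, 2))) (Function('T')(D) = Pow(171, Rational(1, 2)) = Mul(3, Pow(19, Rational(1, 2))))
Mul(Add(-85, Mul(-4, 157)), Pow(Function('T')(-111), -1)) = Mul(Add(-85, Mul(-4, 157)), Pow(Mul(3, Pow(19, Rational(1, 2))), -1)) = Mul(Add(-85, -628), Mul(Rational(1, 57), Pow(19, Rational(1, 2)))) = Mul(-713, Mul(Rational(1, 57), Pow(19, Rational(1, 2)))) = Mul(Rational(-713, 57), Pow(19, Rational(1, 2)))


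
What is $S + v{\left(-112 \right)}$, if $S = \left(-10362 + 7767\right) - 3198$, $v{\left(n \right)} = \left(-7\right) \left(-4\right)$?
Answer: $-5765$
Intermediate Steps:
$v{\left(n \right)} = 28$
$S = -5793$ ($S = -2595 - 3198 = -5793$)
$S + v{\left(-112 \right)} = -5793 + 28 = -5765$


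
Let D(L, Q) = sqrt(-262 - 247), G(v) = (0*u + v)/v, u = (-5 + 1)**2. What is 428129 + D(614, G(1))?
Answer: 428129 + I*sqrt(509) ≈ 4.2813e+5 + 22.561*I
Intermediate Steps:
u = 16 (u = (-4)**2 = 16)
G(v) = 1 (G(v) = (0*16 + v)/v = (0 + v)/v = v/v = 1)
D(L, Q) = I*sqrt(509) (D(L, Q) = sqrt(-509) = I*sqrt(509))
428129 + D(614, G(1)) = 428129 + I*sqrt(509)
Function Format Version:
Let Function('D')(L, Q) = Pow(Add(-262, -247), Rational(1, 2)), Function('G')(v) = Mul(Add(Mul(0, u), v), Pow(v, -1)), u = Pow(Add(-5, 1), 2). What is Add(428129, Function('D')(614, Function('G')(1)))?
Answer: Add(428129, Mul(I, Pow(509, Rational(1, 2)))) ≈ Add(4.2813e+5, Mul(22.561, I))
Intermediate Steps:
u = 16 (u = Pow(-4, 2) = 16)
Function('G')(v) = 1 (Function('G')(v) = Mul(Add(Mul(0, 16), v), Pow(v, -1)) = Mul(Add(0, v), Pow(v, -1)) = Mul(v, Pow(v, -1)) = 1)
Function('D')(L, Q) = Mul(I, Pow(509, Rational(1, 2))) (Function('D')(L, Q) = Pow(-509, Rational(1, 2)) = Mul(I, Pow(509, Rational(1, 2))))
Add(428129, Function('D')(614, Function('G')(1))) = Add(428129, Mul(I, Pow(509, Rational(1, 2))))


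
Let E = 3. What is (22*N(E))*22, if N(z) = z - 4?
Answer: -484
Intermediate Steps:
N(z) = -4 + z
(22*N(E))*22 = (22*(-4 + 3))*22 = (22*(-1))*22 = -22*22 = -484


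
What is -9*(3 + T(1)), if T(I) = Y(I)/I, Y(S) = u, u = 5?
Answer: -72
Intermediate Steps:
Y(S) = 5
T(I) = 5/I
-9*(3 + T(1)) = -9*(3 + 5/1) = -9*(3 + 5*1) = -9*(3 + 5) = -9*8 = -72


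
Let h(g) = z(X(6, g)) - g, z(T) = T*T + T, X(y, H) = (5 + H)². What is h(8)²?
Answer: 824953284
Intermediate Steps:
z(T) = T + T² (z(T) = T² + T = T + T²)
h(g) = -g + (5 + g)²*(1 + (5 + g)²) (h(g) = (5 + g)²*(1 + (5 + g)²) - g = -g + (5 + g)²*(1 + (5 + g)²))
h(8)² = ((5 + 8)² + (5 + 8)⁴ - 1*8)² = (13² + 13⁴ - 8)² = (169 + 28561 - 8)² = 28722² = 824953284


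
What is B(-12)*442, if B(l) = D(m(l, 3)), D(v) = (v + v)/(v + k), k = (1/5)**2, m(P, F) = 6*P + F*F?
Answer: 696150/787 ≈ 884.56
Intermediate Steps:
m(P, F) = F**2 + 6*P (m(P, F) = 6*P + F**2 = F**2 + 6*P)
k = 1/25 (k = (1/5)**2 = 1/25 ≈ 0.040000)
D(v) = 2*v/(1/25 + v) (D(v) = (v + v)/(v + 1/25) = (2*v)/(1/25 + v) = 2*v/(1/25 + v))
B(l) = 50*(9 + 6*l)/(226 + 150*l) (B(l) = 50*(3**2 + 6*l)/(1 + 25*(3**2 + 6*l)) = 50*(9 + 6*l)/(1 + 25*(9 + 6*l)) = 50*(9 + 6*l)/(1 + (225 + 150*l)) = 50*(9 + 6*l)/(226 + 150*l))
B(-12)*442 = (75*(3 + 2*(-12))/(113 + 75*(-12)))*442 = (75*(3 - 24)/(113 - 900))*442 = (75*(-21)/(-787))*442 = (75*(-1/787)*(-21))*442 = (1575/787)*442 = 696150/787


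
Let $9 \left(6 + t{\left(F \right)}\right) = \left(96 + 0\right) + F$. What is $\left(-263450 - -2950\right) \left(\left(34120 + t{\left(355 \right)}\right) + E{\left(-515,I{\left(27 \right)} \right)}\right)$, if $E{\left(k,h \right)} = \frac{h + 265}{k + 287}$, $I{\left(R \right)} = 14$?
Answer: $- \frac{1521802901875}{171} \approx -8.8994 \cdot 10^{9}$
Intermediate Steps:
$t{\left(F \right)} = \frac{14}{3} + \frac{F}{9}$ ($t{\left(F \right)} = -6 + \frac{\left(96 + 0\right) + F}{9} = -6 + \frac{96 + F}{9} = -6 + \left(\frac{32}{3} + \frac{F}{9}\right) = \frac{14}{3} + \frac{F}{9}$)
$E{\left(k,h \right)} = \frac{265 + h}{287 + k}$
$\left(-263450 - -2950\right) \left(\left(34120 + t{\left(355 \right)}\right) + E{\left(-515,I{\left(27 \right)} \right)}\right) = \left(-263450 - -2950\right) \left(\left(34120 + \left(\frac{14}{3} + \frac{1}{9} \cdot 355\right)\right) + \frac{265 + 14}{287 - 515}\right) = \left(-263450 + \left(3150 - 200\right)\right) \left(\left(34120 + \left(\frac{14}{3} + \frac{355}{9}\right)\right) + \frac{1}{-228} \cdot 279\right) = \left(-263450 + 2950\right) \left(\left(34120 + \frac{397}{9}\right) - \frac{93}{76}\right) = - 260500 \left(\frac{307477}{9} - \frac{93}{76}\right) = \left(-260500\right) \frac{23367415}{684} = - \frac{1521802901875}{171}$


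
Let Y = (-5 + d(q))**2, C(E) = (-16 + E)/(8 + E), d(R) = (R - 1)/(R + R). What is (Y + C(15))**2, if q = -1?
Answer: 134689/529 ≈ 254.61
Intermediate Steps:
d(R) = (-1 + R)/(2*R) (d(R) = (-1 + R)/((2*R)) = (-1 + R)*(1/(2*R)) = (-1 + R)/(2*R))
C(E) = (-16 + E)/(8 + E)
Y = 16 (Y = (-5 + (1/2)*(-1 - 1)/(-1))**2 = (-5 + (1/2)*(-1)*(-2))**2 = (-5 + 1)**2 = (-4)**2 = 16)
(Y + C(15))**2 = (16 + (-16 + 15)/(8 + 15))**2 = (16 - 1/23)**2 = (367/23)**2 = 134689/529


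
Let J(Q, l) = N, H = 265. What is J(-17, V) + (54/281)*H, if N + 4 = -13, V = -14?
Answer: 9533/281 ≈ 33.925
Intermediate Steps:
N = -17 (N = -4 - 13 = -17)
J(Q, l) = -17
J(-17, V) + (54/281)*H = -17 + (54/281)*265 = -17 + 14310/281 = 9533/281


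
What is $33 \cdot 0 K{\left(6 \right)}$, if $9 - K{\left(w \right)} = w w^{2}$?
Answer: $0$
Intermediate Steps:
$K{\left(w \right)} = 9 - w^{3}$ ($K{\left(w \right)} = 9 - w w^{2} = 9 - w^{3}$)
$33 \cdot 0 K{\left(6 \right)} = 33 \cdot 0 \left(9 - 6^{3}\right) = 0 \left(9 - 216\right) = 0 \left(-207\right) = 0$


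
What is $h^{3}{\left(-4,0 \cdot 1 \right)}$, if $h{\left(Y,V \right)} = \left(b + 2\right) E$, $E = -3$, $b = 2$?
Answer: $-1728$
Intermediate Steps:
$h{\left(Y,V \right)} = -12$ ($h{\left(Y,V \right)} = \left(2 + 2\right) \left(-3\right) = 4 \left(-3\right) = -12$)
$h^{3}{\left(-4,0 \cdot 1 \right)} = \left(-12\right)^{3} = -1728$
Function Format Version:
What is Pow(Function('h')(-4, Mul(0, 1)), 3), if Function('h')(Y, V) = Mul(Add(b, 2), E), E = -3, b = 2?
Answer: -1728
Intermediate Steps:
Function('h')(Y, V) = -12 (Function('h')(Y, V) = Mul(Add(2, 2), -3) = Mul(4, -3) = -12)
Pow(Function('h')(-4, Mul(0, 1)), 3) = Pow(-12, 3) = -1728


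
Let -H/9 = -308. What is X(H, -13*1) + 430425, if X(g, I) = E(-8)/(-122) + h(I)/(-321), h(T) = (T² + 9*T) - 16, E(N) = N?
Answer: 2809383671/6527 ≈ 4.3043e+5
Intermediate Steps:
H = 2772 (H = -9*(-308) = 2772)
h(T) = -16 + T² + 9*T
X(g, I) = 2260/19581 - 3*I/107 - I²/321 (X(g, I) = -8/(-122) + (-16 + I² + 9*I)/(-321) = -8*(-1/122) + (-16 + I² + 9*I)*(-1/321) = 4/61 + (16/321 - 3*I/107 - I²/321) = 2260/19581 - 3*I/107 - I²/321)
X(H, -13*1) + 430425 = (2260/19581 - (-39)/107 - (-13*1)²/321) + 430425 = (2260/19581 - 3/107*(-13) - 1/321*(-13)²) + 430425 = (2260/19581 + 39/107 - 1/321*169) + 430425 = (2260/19581 + 39/107 - 169/321) + 430425 = -304/6527 + 430425 = 2809383671/6527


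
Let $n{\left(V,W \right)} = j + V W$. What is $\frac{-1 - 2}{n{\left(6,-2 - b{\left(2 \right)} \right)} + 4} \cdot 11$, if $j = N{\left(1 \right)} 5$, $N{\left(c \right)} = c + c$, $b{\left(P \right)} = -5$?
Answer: $- \frac{33}{32} \approx -1.0313$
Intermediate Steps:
$N{\left(c \right)} = 2 c$
$j = 10$ ($j = 2 \cdot 1 \cdot 5 = 2 \cdot 5 = 10$)
$n{\left(V,W \right)} = 10 + V W$
$\frac{-1 - 2}{n{\left(6,-2 - b{\left(2 \right)} \right)} + 4} \cdot 11 = \frac{-1 - 2}{\left(10 + 6 \left(-2 - -5\right)\right) + 4} \cdot 11 = - \frac{3}{\left(10 + 6 \left(-2 + 5\right)\right) + 4} \cdot 11 = - \frac{3}{\left(10 + 6 \cdot 3\right) + 4} \cdot 11 = - \frac{3}{\left(10 + 18\right) + 4} \cdot 11 = - \frac{3}{28 + 4} \cdot 11 = - \frac{3}{32} \cdot 11 = \left(-3\right) \frac{1}{32} \cdot 11 = \left(- \frac{3}{32}\right) 11 = - \frac{33}{32}$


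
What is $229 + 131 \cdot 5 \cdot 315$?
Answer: $206554$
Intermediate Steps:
$229 + 131 \cdot 5 \cdot 315 = 229 + 655 \cdot 315 = 229 + 206325 = 206554$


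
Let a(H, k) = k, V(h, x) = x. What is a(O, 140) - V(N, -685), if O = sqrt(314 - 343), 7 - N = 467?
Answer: 825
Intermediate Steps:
N = -460 (N = 7 - 1*467 = 7 - 467 = -460)
O = I*sqrt(29) (O = sqrt(-29) = I*sqrt(29) ≈ 5.3852*I)
a(O, 140) - V(N, -685) = 140 - 1*(-685) = 140 + 685 = 825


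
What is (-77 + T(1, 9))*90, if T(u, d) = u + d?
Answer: -6030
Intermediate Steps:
T(u, d) = d + u
(-77 + T(1, 9))*90 = (-77 + (9 + 1))*90 = (-77 + 10)*90 = -67*90 = -6030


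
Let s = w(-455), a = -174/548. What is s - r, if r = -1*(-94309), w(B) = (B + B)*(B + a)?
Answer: 43844102/137 ≈ 3.2003e+5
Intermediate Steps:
a = -87/274 (a = -174*1/548 = -87/274 ≈ -0.31752)
w(B) = 2*B*(-87/274 + B) (w(B) = (B + B)*(B - 87/274) = (2*B)*(-87/274 + B) = 2*B*(-87/274 + B))
s = 56764435/137 (s = (1/137)*(-455)*(-87 + 274*(-455)) = (1/137)*(-455)*(-87 - 124670) = (1/137)*(-455)*(-124757) = 56764435/137 ≈ 4.1434e+5)
r = 94309
s - r = 56764435/137 - 1*94309 = 56764435/137 - 94309 = 43844102/137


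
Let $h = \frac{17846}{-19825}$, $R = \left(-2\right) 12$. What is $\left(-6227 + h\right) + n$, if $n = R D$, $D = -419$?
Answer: $\frac{75892079}{19825} \approx 3828.1$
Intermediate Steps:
$R = -24$
$h = - \frac{17846}{19825}$ ($h = 17846 \left(- \frac{1}{19825}\right) = - \frac{17846}{19825} \approx -0.90018$)
$n = 10056$ ($n = \left(-24\right) \left(-419\right) = 10056$)
$\left(-6227 + h\right) + n = \left(-6227 - \frac{17846}{19825}\right) + 10056 = - \frac{123468121}{19825} + 10056 = \frac{75892079}{19825}$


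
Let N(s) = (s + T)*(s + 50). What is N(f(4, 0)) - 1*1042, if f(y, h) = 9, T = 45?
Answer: 2144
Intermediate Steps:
N(s) = (45 + s)*(50 + s) (N(s) = (s + 45)*(s + 50) = (45 + s)*(50 + s))
N(f(4, 0)) - 1*1042 = (2250 + 9² + 95*9) - 1*1042 = (2250 + 81 + 855) - 1042 = 3186 - 1042 = 2144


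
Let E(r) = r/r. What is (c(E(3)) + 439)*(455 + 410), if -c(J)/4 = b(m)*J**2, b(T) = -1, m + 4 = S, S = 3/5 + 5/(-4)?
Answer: 383195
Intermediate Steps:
S = -13/20 (S = 3*(1/5) + 5*(-1/4) = 3/5 - 5/4 = -13/20 ≈ -0.65000)
E(r) = 1
m = -93/20 (m = -4 - 13/20 = -93/20 ≈ -4.6500)
c(J) = 4*J**2 (c(J) = -(-4)*J**2 = 4*J**2)
(c(E(3)) + 439)*(455 + 410) = (4*1**2 + 439)*(455 + 410) = (4*1 + 439)*865 = (4 + 439)*865 = 443*865 = 383195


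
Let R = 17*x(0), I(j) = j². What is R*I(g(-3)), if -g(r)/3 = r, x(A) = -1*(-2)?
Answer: 2754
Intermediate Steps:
x(A) = 2
g(r) = -3*r
R = 34 (R = 17*2 = 34)
R*I(g(-3)) = 34*(-3*(-3))² = 34*9² = 34*81 = 2754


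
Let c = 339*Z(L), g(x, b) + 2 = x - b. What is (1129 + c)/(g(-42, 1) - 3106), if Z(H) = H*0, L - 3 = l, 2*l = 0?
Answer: -1129/3151 ≈ -0.35830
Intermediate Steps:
l = 0 (l = (½)*0 = 0)
L = 3 (L = 3 + 0 = 3)
Z(H) = 0
g(x, b) = -2 + x - b (g(x, b) = -2 + (x - b) = -2 + x - b)
c = 0 (c = 339*0 = 0)
(1129 + c)/(g(-42, 1) - 3106) = (1129 + 0)/((-2 - 42 - 1*1) - 3106) = 1129/((-2 - 42 - 1) - 3106) = 1129/(-45 - 3106) = 1129/(-3151) = 1129*(-1/3151) = -1129/3151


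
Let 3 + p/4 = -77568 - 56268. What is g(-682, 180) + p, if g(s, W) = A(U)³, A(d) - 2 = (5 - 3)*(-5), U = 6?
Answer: -535868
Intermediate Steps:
p = -535356 (p = -12 + 4*(-77568 - 56268) = -12 + 4*(-133836) = -12 - 535344 = -535356)
A(d) = -8 (A(d) = 2 + (5 - 3)*(-5) = 2 + 2*(-5) = 2 - 10 = -8)
g(s, W) = -512 (g(s, W) = (-8)³ = -512)
g(-682, 180) + p = -512 - 535356 = -535868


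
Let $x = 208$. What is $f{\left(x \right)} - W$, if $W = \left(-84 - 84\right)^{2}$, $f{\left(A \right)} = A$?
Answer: $-28016$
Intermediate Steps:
$W = 28224$ ($W = \left(-168\right)^{2} = 28224$)
$f{\left(x \right)} - W = 208 - 28224 = -28016$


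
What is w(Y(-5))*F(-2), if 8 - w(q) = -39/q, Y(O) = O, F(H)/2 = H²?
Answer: 8/5 ≈ 1.6000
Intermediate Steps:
F(H) = 2*H²
w(q) = 8 + 39/q (w(q) = 8 - (-39)/q = 8 + 39/q)
w(Y(-5))*F(-2) = (8 + 39/(-5))*(2*(-2)²) = (8 + 39*(-⅕))*(2*4) = (8 - 39/5)*8 = (⅕)*8 = 8/5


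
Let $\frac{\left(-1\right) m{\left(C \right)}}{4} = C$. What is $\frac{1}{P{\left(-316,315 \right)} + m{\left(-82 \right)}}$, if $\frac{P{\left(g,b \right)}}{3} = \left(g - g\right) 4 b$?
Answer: $\frac{1}{328} \approx 0.0030488$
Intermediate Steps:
$m{\left(C \right)} = - 4 C$
$P{\left(g,b \right)} = 0$ ($P{\left(g,b \right)} = 3 \left(g - g\right) 4 b = 3 \cdot 0 \cdot 4 b = 3 \cdot 0 b = 3 \cdot 0 = 0$)
$\frac{1}{P{\left(-316,315 \right)} + m{\left(-82 \right)}} = \frac{1}{0 - -328} = \frac{1}{0 + 328} = \frac{1}{328}$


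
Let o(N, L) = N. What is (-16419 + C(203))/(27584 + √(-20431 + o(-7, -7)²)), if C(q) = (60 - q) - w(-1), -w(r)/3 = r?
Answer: -228464480/380448719 + 16565*I*√20382/760897438 ≈ -0.60051 + 0.0031081*I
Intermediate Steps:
w(r) = -3*r
C(q) = 57 - q (C(q) = (60 - q) - (-3)*(-1) = (60 - q) - 1*3 = (60 - q) - 3 = 57 - q)
(-16419 + C(203))/(27584 + √(-20431 + o(-7, -7)²)) = (-16419 + (57 - 1*203))/(27584 + √(-20431 + (-7)²)) = (-16419 + (57 - 203))/(27584 + √(-20431 + 49)) = (-16419 - 146)/(27584 + √(-20382)) = -16565/(27584 + I*√20382)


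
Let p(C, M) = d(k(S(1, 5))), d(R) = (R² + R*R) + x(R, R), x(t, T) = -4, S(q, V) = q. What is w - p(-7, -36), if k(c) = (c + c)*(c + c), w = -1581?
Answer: -1609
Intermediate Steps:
k(c) = 4*c² (k(c) = (2*c)*(2*c) = 4*c²)
d(R) = -4 + 2*R² (d(R) = (R² + R*R) - 4 = (R² + R²) - 4 = 2*R² - 4 = -4 + 2*R²)
p(C, M) = 28 (p(C, M) = -4 + 2*(4*1²)² = -4 + 2*(4*1)² = -4 + 2*4² = -4 + 2*16 = -4 + 32 = 28)
w - p(-7, -36) = -1581 - 1*28 = -1581 - 28 = -1609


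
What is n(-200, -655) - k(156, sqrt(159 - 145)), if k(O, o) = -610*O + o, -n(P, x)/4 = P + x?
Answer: 98580 - sqrt(14) ≈ 98576.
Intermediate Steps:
n(P, x) = -4*P - 4*x (n(P, x) = -4*(P + x) = -4*P - 4*x)
k(O, o) = o - 610*O
n(-200, -655) - k(156, sqrt(159 - 145)) = (-4*(-200) - 4*(-655)) - (sqrt(159 - 145) - 610*156) = (800 + 2620) - (sqrt(14) - 95160) = 3420 - (-95160 + sqrt(14)) = 3420 + (95160 - sqrt(14)) = 98580 - sqrt(14)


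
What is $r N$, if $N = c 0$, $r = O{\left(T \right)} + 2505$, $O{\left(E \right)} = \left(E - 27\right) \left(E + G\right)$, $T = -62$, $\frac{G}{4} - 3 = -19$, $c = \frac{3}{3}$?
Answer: $0$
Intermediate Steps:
$c = 1$ ($c = 3 \cdot \frac{1}{3} = 1$)
$G = -64$ ($G = 12 + 4 \left(-19\right) = 12 - 76 = -64$)
$O{\left(E \right)} = \left(-64 + E\right) \left(-27 + E\right)$ ($O{\left(E \right)} = \left(E - 27\right) \left(E - 64\right) = \left(-27 + E\right) \left(-64 + E\right) = \left(-64 + E\right) \left(-27 + E\right)$)
$r = 13719$ ($r = \left(1728 + \left(-62\right)^{2} - -5642\right) + 2505 = \left(1728 + 3844 + 5642\right) + 2505 = 11214 + 2505 = 13719$)
$N = 0$ ($N = 1 \cdot 0 = 0$)
$r N = 13719 \cdot 0 = 0$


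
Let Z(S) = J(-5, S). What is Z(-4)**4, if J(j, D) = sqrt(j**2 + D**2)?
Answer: 1681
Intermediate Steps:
J(j, D) = sqrt(D**2 + j**2)
Z(S) = sqrt(25 + S**2) (Z(S) = sqrt(S**2 + (-5)**2) = sqrt(S**2 + 25) = sqrt(25 + S**2))
Z(-4)**4 = (sqrt(25 + (-4)**2))**4 = (sqrt(25 + 16))**4 = (sqrt(41))**4 = 1681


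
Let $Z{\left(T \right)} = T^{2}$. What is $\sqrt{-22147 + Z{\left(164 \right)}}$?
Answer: $\sqrt{4749} \approx 68.913$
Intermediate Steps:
$\sqrt{-22147 + Z{\left(164 \right)}} = \sqrt{-22147 + 164^{2}} = \sqrt{-22147 + 26896} = \sqrt{4749}$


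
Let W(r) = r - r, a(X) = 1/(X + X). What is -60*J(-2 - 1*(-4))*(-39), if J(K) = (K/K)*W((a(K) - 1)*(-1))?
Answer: 0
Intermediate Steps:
a(X) = 1/(2*X)
W(r) = 0
J(K) = 0 (J(K) = (K/K)*0 = 1*0 = 0)
-60*J(-2 - 1*(-4))*(-39) = -60*0*(-39) = -30*0*(-39) = 0*(-39) = 0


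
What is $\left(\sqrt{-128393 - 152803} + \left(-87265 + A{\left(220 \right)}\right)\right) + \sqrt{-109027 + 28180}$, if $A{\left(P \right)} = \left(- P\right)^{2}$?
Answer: $-38865 + 3 i \sqrt{8983} + 6 i \sqrt{7811} \approx -38865.0 + 814.62 i$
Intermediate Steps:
$A{\left(P \right)} = P^{2}$
$\left(\sqrt{-128393 - 152803} + \left(-87265 + A{\left(220 \right)}\right)\right) + \sqrt{-109027 + 28180} = \left(\sqrt{-128393 - 152803} - \left(87265 - 220^{2}\right)\right) + \sqrt{-109027 + 28180} = \left(\sqrt{-281196} + \left(-87265 + 48400\right)\right) + \sqrt{-80847} = \left(6 i \sqrt{7811} - 38865\right) + 3 i \sqrt{8983} = \left(-38865 + 6 i \sqrt{7811}\right) + 3 i \sqrt{8983} = -38865 + 3 i \sqrt{8983} + 6 i \sqrt{7811}$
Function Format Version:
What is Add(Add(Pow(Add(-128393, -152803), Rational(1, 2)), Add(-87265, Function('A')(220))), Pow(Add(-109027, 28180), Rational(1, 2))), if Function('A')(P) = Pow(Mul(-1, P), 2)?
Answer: Add(-38865, Mul(3, I, Pow(8983, Rational(1, 2))), Mul(6, I, Pow(7811, Rational(1, 2)))) ≈ Add(-38865., Mul(814.62, I))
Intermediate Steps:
Function('A')(P) = Pow(P, 2)
Add(Add(Pow(Add(-128393, -152803), Rational(1, 2)), Add(-87265, Function('A')(220))), Pow(Add(-109027, 28180), Rational(1, 2))) = Add(Add(Pow(Add(-128393, -152803), Rational(1, 2)), Add(-87265, Pow(220, 2))), Pow(Add(-109027, 28180), Rational(1, 2))) = Add(Add(Pow(-281196, Rational(1, 2)), Add(-87265, 48400)), Pow(-80847, Rational(1, 2))) = Add(Add(Mul(6, I, Pow(7811, Rational(1, 2))), -38865), Mul(3, I, Pow(8983, Rational(1, 2)))) = Add(Add(-38865, Mul(6, I, Pow(7811, Rational(1, 2)))), Mul(3, I, Pow(8983, Rational(1, 2)))) = Add(-38865, Mul(3, I, Pow(8983, Rational(1, 2))), Mul(6, I, Pow(7811, Rational(1, 2))))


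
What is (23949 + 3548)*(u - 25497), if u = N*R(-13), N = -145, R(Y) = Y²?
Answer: -1374904994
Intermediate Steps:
u = -24505 (u = -145*(-13)² = -145*169 = -24505)
(23949 + 3548)*(u - 25497) = (23949 + 3548)*(-24505 - 25497) = 27497*(-50002) = -1374904994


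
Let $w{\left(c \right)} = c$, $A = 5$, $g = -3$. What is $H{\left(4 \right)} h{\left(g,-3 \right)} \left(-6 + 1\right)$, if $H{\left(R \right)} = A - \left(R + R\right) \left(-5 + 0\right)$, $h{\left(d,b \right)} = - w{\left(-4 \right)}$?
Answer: $-900$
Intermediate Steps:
$h{\left(d,b \right)} = 4$ ($h{\left(d,b \right)} = \left(-1\right) \left(-4\right) = 4$)
$H{\left(R \right)} = 5 + 10 R$ ($H{\left(R \right)} = 5 - \left(R + R\right) \left(-5 + 0\right) = 5 - 2 R \left(-5\right) = 5 - - 10 R = 5 + 10 R$)
$H{\left(4 \right)} h{\left(g,-3 \right)} \left(-6 + 1\right) = \left(5 + 10 \cdot 4\right) 4 \left(-6 + 1\right) = \left(5 + 40\right) 4 \left(-5\right) = 45 \cdot 4 \left(-5\right) = 180 \left(-5\right) = -900$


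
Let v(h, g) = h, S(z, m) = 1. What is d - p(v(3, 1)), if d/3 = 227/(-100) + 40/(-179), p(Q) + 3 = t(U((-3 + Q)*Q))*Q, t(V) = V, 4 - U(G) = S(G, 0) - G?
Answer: -241299/17900 ≈ -13.480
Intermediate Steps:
U(G) = 3 + G (U(G) = 4 - (1 - G) = 4 + (-1 + G) = 3 + G)
p(Q) = -3 + Q*(3 + Q*(-3 + Q)) (p(Q) = -3 + (3 + (-3 + Q)*Q)*Q = -3 + (3 + Q*(-3 + Q))*Q = -3 + Q*(3 + Q*(-3 + Q)))
d = -133899/17900 (d = 3*(227/(-100) + 40/(-179)) = 3*(227*(-1/100) + 40*(-1/179)) = 3*(-227/100 - 40/179) = 3*(-44633/17900) = -133899/17900 ≈ -7.4804)
d - p(v(3, 1)) = -133899/17900 - (-3 + 3*(3 + 3*(-3 + 3))) = -133899/17900 - (-3 + 3*(3 + 3*0)) = -133899/17900 - (-3 + 3*(3 + 0)) = -133899/17900 - (-3 + 3*3) = -133899/17900 - (-3 + 9) = -133899/17900 - 1*6 = -133899/17900 - 6 = -241299/17900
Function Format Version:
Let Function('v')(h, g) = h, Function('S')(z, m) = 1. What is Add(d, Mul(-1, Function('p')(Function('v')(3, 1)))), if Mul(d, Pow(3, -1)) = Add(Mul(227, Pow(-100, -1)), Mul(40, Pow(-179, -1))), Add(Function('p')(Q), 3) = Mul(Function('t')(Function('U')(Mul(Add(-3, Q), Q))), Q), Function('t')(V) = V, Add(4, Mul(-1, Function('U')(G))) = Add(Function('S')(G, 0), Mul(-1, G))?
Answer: Rational(-241299, 17900) ≈ -13.480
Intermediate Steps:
Function('U')(G) = Add(3, G) (Function('U')(G) = Add(4, Mul(-1, Add(1, Mul(-1, G)))) = Add(4, Add(-1, G)) = Add(3, G))
Function('p')(Q) = Add(-3, Mul(Q, Add(3, Mul(Q, Add(-3, Q))))) (Function('p')(Q) = Add(-3, Mul(Add(3, Mul(Add(-3, Q), Q)), Q)) = Add(-3, Mul(Add(3, Mul(Q, Add(-3, Q))), Q)) = Add(-3, Mul(Q, Add(3, Mul(Q, Add(-3, Q))))))
d = Rational(-133899, 17900) (d = Mul(3, Add(Mul(227, Pow(-100, -1)), Mul(40, Pow(-179, -1)))) = Mul(3, Add(Mul(227, Rational(-1, 100)), Mul(40, Rational(-1, 179)))) = Mul(3, Add(Rational(-227, 100), Rational(-40, 179))) = Mul(3, Rational(-44633, 17900)) = Rational(-133899, 17900) ≈ -7.4804)
Add(d, Mul(-1, Function('p')(Function('v')(3, 1)))) = Add(Rational(-133899, 17900), Mul(-1, Add(-3, Mul(3, Add(3, Mul(3, Add(-3, 3))))))) = Add(Rational(-133899, 17900), Mul(-1, Add(-3, Mul(3, Add(3, Mul(3, 0)))))) = Add(Rational(-133899, 17900), Mul(-1, Add(-3, Mul(3, Add(3, 0))))) = Add(Rational(-133899, 17900), Mul(-1, Add(-3, Mul(3, 3)))) = Add(Rational(-133899, 17900), Mul(-1, Add(-3, 9))) = Add(Rational(-133899, 17900), Mul(-1, 6)) = Add(Rational(-133899, 17900), -6) = Rational(-241299, 17900)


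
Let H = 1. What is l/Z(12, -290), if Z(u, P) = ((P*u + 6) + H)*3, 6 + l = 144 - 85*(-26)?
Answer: -2348/10419 ≈ -0.22536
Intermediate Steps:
l = 2348 (l = -6 + (144 - 85*(-26)) = -6 + (144 + 2210) = -6 + 2354 = 2348)
Z(u, P) = 21 + 3*P*u (Z(u, P) = ((P*u + 6) + 1)*3 = ((6 + P*u) + 1)*3 = (7 + P*u)*3 = 21 + 3*P*u)
l/Z(12, -290) = 2348/(21 + 3*(-290)*12) = 2348/(21 - 10440) = 2348/(-10419) = 2348*(-1/10419) = -2348/10419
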